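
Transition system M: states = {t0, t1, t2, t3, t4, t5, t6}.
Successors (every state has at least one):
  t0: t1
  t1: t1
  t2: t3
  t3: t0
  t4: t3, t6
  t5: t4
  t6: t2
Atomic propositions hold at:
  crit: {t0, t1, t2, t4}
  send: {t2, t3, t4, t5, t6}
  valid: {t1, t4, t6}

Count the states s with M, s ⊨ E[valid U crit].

5

E[valid U crit]: least fixpoint, start Z0 = Sat(crit) = {t0, t1, t2, t4}, add states in Sat(valid) with some successor in Z. Z1 = {t0, t1, t2, t4, t6}; fixed.
Sat(E[valid U crit]) = {t0, t1, t2, t4, t6}
|Sat(E[valid U crit])| = |{t0, t1, t2, t4, t6}| = 5.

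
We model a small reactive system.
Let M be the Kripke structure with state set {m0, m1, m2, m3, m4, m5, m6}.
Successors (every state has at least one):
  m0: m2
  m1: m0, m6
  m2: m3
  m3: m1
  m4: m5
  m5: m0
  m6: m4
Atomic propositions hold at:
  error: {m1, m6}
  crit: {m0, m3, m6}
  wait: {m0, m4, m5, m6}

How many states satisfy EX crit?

3

Sat(EX crit) = {s : some successor in {m0, m3, m6}} = {m1, m2, m5}
|Sat(EX crit)| = |{m1, m2, m5}| = 3.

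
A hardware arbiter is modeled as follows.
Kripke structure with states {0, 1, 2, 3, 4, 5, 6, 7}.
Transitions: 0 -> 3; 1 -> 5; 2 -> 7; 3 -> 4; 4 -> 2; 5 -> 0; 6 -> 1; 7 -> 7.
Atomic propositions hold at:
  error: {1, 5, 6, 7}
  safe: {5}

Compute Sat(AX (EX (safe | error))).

{2, 4, 6, 7}

Sat(safe | error) = {1, 5, 6, 7}
Sat(EX (safe | error)) = {s : some successor in {1, 5, 6, 7}} = {1, 2, 6, 7}
Sat(AX (EX (safe | error))) = {s : every successor in {1, 2, 6, 7}} = {2, 4, 6, 7}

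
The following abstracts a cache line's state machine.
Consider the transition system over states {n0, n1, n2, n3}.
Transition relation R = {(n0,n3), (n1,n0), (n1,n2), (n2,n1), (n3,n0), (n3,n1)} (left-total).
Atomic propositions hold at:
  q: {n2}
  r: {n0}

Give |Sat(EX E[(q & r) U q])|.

Sat(q & r) = ∅
E[(q & r) U q]: least fixpoint, start Z0 = Sat(q) = {n2}, add states in Sat(q & r) with some successor in Z. Already a fixed point.
Sat(E[(q & r) U q]) = {n2}
Sat(EX E[(q & r) U q]) = {s : some successor in {n2}} = {n1}
|Sat(EX E[(q & r) U q])| = |{n1}| = 1.

1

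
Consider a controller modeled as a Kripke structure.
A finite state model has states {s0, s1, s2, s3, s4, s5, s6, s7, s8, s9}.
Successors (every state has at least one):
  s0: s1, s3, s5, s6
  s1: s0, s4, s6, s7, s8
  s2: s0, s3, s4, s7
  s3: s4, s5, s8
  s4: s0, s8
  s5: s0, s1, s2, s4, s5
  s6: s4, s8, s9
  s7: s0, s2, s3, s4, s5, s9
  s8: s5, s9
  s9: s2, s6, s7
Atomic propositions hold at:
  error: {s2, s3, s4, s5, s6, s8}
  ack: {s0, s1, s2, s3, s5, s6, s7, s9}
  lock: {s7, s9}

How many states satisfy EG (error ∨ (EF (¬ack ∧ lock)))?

Sat(¬ack) = {s4, s8}
Sat(¬ack ∧ lock) = ∅
EF (¬ack ∧ lock): least fixpoint, start Z0 = ∅, add states with some successor in Z. Already a fixed point.
Sat(EF (¬ack ∧ lock)) = ∅
Sat(error ∨ (EF (¬ack ∧ lock))) = {s2, s3, s4, s5, s6, s8}
EG (error ∨ (EF (¬ack ∧ lock))): greatest fixpoint, start Z0 = {s2, s3, s4, s5, s6, s8}, keep only states in Sat with some successor in Z. Already a fixed point.
Sat(EG (error ∨ (EF (¬ack ∧ lock)))) = {s2, s3, s4, s5, s6, s8}
|Sat(EG (error ∨ (EF (¬ack ∧ lock))))| = |{s2, s3, s4, s5, s6, s8}| = 6.

6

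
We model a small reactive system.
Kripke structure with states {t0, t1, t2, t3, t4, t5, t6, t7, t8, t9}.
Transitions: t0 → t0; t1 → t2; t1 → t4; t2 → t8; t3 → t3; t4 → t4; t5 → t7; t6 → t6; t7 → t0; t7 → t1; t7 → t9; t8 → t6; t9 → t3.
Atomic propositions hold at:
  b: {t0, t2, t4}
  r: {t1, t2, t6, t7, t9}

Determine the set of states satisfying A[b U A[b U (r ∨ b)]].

{t0, t1, t2, t4, t6, t7, t9}

Sat(r ∨ b) = {t0, t1, t2, t4, t6, t7, t9}
A[b U (r ∨ b)]: least fixpoint, start Z0 = Sat((r ∨ b)) = {t0, t1, t2, t4, t6, t7, t9}, add states in Sat(b) with every successor in Z. Already a fixed point.
Sat(A[b U (r ∨ b)]) = {t0, t1, t2, t4, t6, t7, t9}
A[b U A[b U (r ∨ b)]]: least fixpoint, start Z0 = Sat(A[b U (r ∨ b)]) = {t0, t1, t2, t4, t6, t7, t9}, add states in Sat(b) with every successor in Z. Already a fixed point.
Sat(A[b U A[b U (r ∨ b)]]) = {t0, t1, t2, t4, t6, t7, t9}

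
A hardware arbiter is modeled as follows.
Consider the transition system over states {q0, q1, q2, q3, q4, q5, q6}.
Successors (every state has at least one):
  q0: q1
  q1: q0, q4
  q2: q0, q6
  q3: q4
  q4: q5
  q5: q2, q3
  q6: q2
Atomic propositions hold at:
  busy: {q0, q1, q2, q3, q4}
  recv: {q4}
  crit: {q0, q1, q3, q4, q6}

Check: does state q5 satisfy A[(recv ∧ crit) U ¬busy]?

Sat(recv ∧ crit) = {q4}
Sat(¬busy) = {q5, q6}
A[(recv ∧ crit) U ¬busy]: least fixpoint, start Z0 = Sat(¬busy) = {q5, q6}, add states in Sat(recv ∧ crit) with every successor in Z. Z1 = {q4, q5, q6}; fixed.
Sat(A[(recv ∧ crit) U ¬busy]) = {q4, q5, q6}
q5 ∈ Sat(A[(recv ∧ crit) U ¬busy]) = {q4, q5, q6}, so the formula holds at q5.

Yes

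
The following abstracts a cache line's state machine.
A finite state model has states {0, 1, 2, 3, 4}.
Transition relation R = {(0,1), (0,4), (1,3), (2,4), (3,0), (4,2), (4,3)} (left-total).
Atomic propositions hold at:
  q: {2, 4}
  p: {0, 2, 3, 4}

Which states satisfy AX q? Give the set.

Sat(AX q) = {s : every successor in {2, 4}} = {2}

{2}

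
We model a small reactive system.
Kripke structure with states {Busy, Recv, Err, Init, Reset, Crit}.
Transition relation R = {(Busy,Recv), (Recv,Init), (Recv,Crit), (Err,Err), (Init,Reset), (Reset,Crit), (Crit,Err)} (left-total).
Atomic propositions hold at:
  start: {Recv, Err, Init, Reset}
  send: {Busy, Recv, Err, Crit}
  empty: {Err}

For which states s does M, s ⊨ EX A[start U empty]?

{Err, Crit}

A[start U empty]: least fixpoint, start Z0 = Sat(empty) = {Err}, add states in Sat(start) with every successor in Z. Already a fixed point.
Sat(A[start U empty]) = {Err}
Sat(EX A[start U empty]) = {s : some successor in {Err}} = {Err, Crit}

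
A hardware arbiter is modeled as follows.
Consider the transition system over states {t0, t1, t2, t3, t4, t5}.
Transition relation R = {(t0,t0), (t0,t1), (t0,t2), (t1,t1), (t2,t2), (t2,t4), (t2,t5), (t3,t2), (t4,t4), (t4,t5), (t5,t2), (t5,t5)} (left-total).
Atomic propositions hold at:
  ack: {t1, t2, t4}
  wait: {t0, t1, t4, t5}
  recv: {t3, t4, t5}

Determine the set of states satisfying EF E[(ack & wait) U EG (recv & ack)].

{t0, t2, t3, t4, t5}

Sat(ack & wait) = {t1, t4}
Sat(recv & ack) = {t4}
EG (recv & ack): greatest fixpoint, start Z0 = {t4}, keep only states in Sat with some successor in Z. Already a fixed point.
Sat(EG (recv & ack)) = {t4}
E[(ack & wait) U EG (recv & ack)]: least fixpoint, start Z0 = Sat(EG (recv & ack)) = {t4}, add states in Sat(ack & wait) with some successor in Z. Already a fixed point.
Sat(E[(ack & wait) U EG (recv & ack)]) = {t4}
EF E[(ack & wait) U EG (recv & ack)]: least fixpoint, start Z0 = {t4}, add states with some successor in Z. Z1 = {t2, t4}; Z2 = {t0, t2, t3, t4, t5}; fixed.
Sat(EF E[(ack & wait) U EG (recv & ack)]) = {t0, t2, t3, t4, t5}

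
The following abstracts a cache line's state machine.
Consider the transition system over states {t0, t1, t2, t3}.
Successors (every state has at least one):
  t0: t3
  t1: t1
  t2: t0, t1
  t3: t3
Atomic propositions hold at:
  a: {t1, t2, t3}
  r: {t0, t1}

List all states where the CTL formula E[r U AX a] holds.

{t0, t1, t3}

Sat(AX a) = {s : every successor in {t1, t2, t3}} = {t0, t1, t3}
E[r U AX a]: least fixpoint, start Z0 = Sat(AX a) = {t0, t1, t3}, add states in Sat(r) with some successor in Z. Already a fixed point.
Sat(E[r U AX a]) = {t0, t1, t3}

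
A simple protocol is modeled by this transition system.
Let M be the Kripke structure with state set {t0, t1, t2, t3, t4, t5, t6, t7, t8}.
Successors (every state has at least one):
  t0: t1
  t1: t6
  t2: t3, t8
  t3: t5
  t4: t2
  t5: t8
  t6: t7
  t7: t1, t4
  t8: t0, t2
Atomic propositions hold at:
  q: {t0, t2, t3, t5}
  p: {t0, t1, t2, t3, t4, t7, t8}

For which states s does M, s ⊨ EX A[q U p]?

{t0, t2, t3, t4, t5, t6, t7, t8}

A[q U p]: least fixpoint, start Z0 = Sat(p) = {t0, t1, t2, t3, t4, t7, t8}, add states in Sat(q) with every successor in Z. Z1 = {t0, t1, t2, t3, t4, t5, t7, t8}; fixed.
Sat(A[q U p]) = {t0, t1, t2, t3, t4, t5, t7, t8}
Sat(EX A[q U p]) = {s : some successor in {t0, t1, t2, t3, t4, t5, t7, t8}} = {t0, t2, t3, t4, t5, t6, t7, t8}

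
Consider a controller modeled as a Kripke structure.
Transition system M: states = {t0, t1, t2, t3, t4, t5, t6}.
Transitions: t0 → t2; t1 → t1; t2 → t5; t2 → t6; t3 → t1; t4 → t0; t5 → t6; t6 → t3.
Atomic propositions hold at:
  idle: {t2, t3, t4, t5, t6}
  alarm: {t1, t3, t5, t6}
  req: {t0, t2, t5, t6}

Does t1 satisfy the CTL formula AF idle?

AF idle: least fixpoint, start Z0 = {t2, t3, t4, t5, t6}, add states with every successor in Z. Z1 = {t0, t2, t3, t4, t5, t6}; fixed.
Sat(AF idle) = {t0, t2, t3, t4, t5, t6}
t1 ∉ Sat(AF idle) = {t0, t2, t3, t4, t5, t6}, so the formula does not hold at t1.

No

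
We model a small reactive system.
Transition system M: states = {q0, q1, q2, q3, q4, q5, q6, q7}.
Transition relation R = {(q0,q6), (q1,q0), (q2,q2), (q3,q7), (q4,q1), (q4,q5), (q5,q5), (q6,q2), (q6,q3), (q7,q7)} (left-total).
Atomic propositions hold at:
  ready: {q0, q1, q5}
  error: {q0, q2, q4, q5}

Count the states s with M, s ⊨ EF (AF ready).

AF ready: least fixpoint, start Z0 = {q0, q1, q5}, add states with every successor in Z. Z1 = {q0, q1, q4, q5}; fixed.
Sat(AF ready) = {q0, q1, q4, q5}
EF (AF ready): least fixpoint, start Z0 = {q0, q1, q4, q5}, add states with some successor in Z. Already a fixed point.
Sat(EF (AF ready)) = {q0, q1, q4, q5}
|Sat(EF (AF ready))| = |{q0, q1, q4, q5}| = 4.

4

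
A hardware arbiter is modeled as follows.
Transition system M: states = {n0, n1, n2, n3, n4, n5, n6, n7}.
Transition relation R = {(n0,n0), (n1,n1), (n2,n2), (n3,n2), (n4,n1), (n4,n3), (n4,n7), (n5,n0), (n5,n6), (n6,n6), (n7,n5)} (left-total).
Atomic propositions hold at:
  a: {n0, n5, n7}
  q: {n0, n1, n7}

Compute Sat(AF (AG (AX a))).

{n0}

Sat(AX a) = {s : every successor in {n0, n5, n7}} = {n0, n7}
AG (AX a): greatest fixpoint, start Z0 = {n0, n7}, keep only states in Sat with every successor in Z. Z1 = {n0}; fixed.
Sat(AG (AX a)) = {n0}
AF (AG (AX a)): least fixpoint, start Z0 = {n0}, add states with every successor in Z. Already a fixed point.
Sat(AF (AG (AX a))) = {n0}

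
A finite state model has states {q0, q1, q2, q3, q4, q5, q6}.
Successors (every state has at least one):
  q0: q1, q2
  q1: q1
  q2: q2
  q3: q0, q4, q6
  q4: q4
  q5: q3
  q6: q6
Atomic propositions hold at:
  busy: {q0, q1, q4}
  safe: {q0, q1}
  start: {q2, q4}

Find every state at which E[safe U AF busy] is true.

AF busy: least fixpoint, start Z0 = {q0, q1, q4}, add states with every successor in Z. Already a fixed point.
Sat(AF busy) = {q0, q1, q4}
E[safe U AF busy]: least fixpoint, start Z0 = Sat(AF busy) = {q0, q1, q4}, add states in Sat(safe) with some successor in Z. Already a fixed point.
Sat(E[safe U AF busy]) = {q0, q1, q4}

{q0, q1, q4}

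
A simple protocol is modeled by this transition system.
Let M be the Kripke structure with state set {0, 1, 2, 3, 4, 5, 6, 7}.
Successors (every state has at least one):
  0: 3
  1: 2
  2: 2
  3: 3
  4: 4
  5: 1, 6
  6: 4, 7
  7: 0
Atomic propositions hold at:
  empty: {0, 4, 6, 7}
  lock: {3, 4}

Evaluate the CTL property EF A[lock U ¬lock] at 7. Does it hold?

Sat(¬lock) = {0, 1, 2, 5, 6, 7}
A[lock U ¬lock]: least fixpoint, start Z0 = Sat(¬lock) = {0, 1, 2, 5, 6, 7}, add states in Sat(lock) with every successor in Z. Already a fixed point.
Sat(A[lock U ¬lock]) = {0, 1, 2, 5, 6, 7}
EF A[lock U ¬lock]: least fixpoint, start Z0 = {0, 1, 2, 5, 6, 7}, add states with some successor in Z. Already a fixed point.
Sat(EF A[lock U ¬lock]) = {0, 1, 2, 5, 6, 7}
7 ∈ Sat(EF A[lock U ¬lock]) = {0, 1, 2, 5, 6, 7}, so the formula holds at 7.

Yes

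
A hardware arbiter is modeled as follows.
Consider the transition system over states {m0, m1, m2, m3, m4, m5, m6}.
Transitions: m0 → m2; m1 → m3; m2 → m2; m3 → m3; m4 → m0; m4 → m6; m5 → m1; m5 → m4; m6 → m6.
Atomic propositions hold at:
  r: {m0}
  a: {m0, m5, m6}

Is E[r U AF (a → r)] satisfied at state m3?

Yes

Sat(a → r) = {m0, m1, m2, m3, m4}
AF (a → r): least fixpoint, start Z0 = {m0, m1, m2, m3, m4}, add states with every successor in Z. Z1 = {m0, m1, m2, m3, m4, m5}; fixed.
Sat(AF (a → r)) = {m0, m1, m2, m3, m4, m5}
E[r U AF (a → r)]: least fixpoint, start Z0 = Sat(AF (a → r)) = {m0, m1, m2, m3, m4, m5}, add states in Sat(r) with some successor in Z. Already a fixed point.
Sat(E[r U AF (a → r)]) = {m0, m1, m2, m3, m4, m5}
m3 ∈ Sat(E[r U AF (a → r)]) = {m0, m1, m2, m3, m4, m5}, so the formula holds at m3.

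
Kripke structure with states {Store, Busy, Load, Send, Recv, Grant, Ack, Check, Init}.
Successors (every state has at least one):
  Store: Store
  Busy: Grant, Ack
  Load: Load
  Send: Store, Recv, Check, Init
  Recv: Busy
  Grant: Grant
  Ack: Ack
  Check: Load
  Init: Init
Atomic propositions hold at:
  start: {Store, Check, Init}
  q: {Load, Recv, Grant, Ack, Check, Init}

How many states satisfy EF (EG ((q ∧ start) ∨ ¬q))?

3

Sat(q ∧ start) = {Check, Init}
Sat(¬q) = {Store, Busy, Send}
Sat((q ∧ start) ∨ ¬q) = {Store, Busy, Send, Check, Init}
EG ((q ∧ start) ∨ ¬q): greatest fixpoint, start Z0 = {Store, Busy, Send, Check, Init}, keep only states in Sat with some successor in Z. Z1 = {Store, Send, Init}; fixed.
Sat(EG ((q ∧ start) ∨ ¬q)) = {Store, Send, Init}
EF (EG ((q ∧ start) ∨ ¬q)): least fixpoint, start Z0 = {Store, Send, Init}, add states with some successor in Z. Already a fixed point.
Sat(EF (EG ((q ∧ start) ∨ ¬q))) = {Store, Send, Init}
|Sat(EF (EG ((q ∧ start) ∨ ¬q)))| = |{Store, Send, Init}| = 3.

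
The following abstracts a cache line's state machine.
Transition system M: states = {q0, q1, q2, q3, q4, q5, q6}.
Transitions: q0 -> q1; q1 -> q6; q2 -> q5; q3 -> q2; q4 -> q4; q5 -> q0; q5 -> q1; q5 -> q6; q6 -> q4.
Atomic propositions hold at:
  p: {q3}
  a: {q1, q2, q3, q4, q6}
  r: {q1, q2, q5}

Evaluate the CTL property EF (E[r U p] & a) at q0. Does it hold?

No

E[r U p]: least fixpoint, start Z0 = Sat(p) = {q3}, add states in Sat(r) with some successor in Z. Already a fixed point.
Sat(E[r U p]) = {q3}
Sat(E[r U p] & a) = {q3}
EF (E[r U p] & a): least fixpoint, start Z0 = {q3}, add states with some successor in Z. Already a fixed point.
Sat(EF (E[r U p] & a)) = {q3}
q0 ∉ Sat(EF (E[r U p] & a)) = {q3}, so the formula does not hold at q0.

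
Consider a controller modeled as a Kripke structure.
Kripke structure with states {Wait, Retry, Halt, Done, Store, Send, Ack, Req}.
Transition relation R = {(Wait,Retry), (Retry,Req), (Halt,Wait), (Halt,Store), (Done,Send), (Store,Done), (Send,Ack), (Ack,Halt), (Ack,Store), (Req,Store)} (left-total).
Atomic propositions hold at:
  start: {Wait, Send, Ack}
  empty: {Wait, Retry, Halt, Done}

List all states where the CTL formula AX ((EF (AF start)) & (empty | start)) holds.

AF start: least fixpoint, start Z0 = {Wait, Send, Ack}, add states with every successor in Z. Z1 = {Wait, Done, Send, Ack}; Z2 = {Wait, Done, Store, Send, Ack}; Z3 = {Wait, Halt, Done, Store, Send, Ack, Req}; Z4 = {Wait, Retry, Halt, Done, Store, Send, Ack, Req}; fixed.
Sat(AF start) = {Wait, Retry, Halt, Done, Store, Send, Ack, Req}
EF (AF start): least fixpoint, start Z0 = {Wait, Retry, Halt, Done, Store, Send, Ack, Req}, add states with some successor in Z. Already a fixed point.
Sat(EF (AF start)) = {Wait, Retry, Halt, Done, Store, Send, Ack, Req}
Sat(empty | start) = {Wait, Retry, Halt, Done, Send, Ack}
Sat((EF (AF start)) & (empty | start)) = {Wait, Retry, Halt, Done, Send, Ack}
Sat(AX ((EF (AF start)) & (empty | start))) = {s : every successor in {Wait, Retry, Halt, Done, Send, Ack}} = {Wait, Done, Store, Send}

{Wait, Done, Store, Send}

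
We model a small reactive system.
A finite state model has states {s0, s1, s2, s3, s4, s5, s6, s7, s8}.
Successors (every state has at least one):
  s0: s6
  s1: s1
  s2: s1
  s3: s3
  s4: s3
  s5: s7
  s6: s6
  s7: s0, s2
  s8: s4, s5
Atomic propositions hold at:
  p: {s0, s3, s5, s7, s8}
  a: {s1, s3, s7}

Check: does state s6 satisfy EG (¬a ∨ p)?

Yes

Sat(¬a) = {s0, s2, s4, s5, s6, s8}
Sat(¬a ∨ p) = {s0, s2, s3, s4, s5, s6, s7, s8}
EG (¬a ∨ p): greatest fixpoint, start Z0 = {s0, s2, s3, s4, s5, s6, s7, s8}, keep only states in Sat with some successor in Z. Z1 = {s0, s3, s4, s5, s6, s7, s8}; fixed.
Sat(EG (¬a ∨ p)) = {s0, s3, s4, s5, s6, s7, s8}
s6 ∈ Sat(EG (¬a ∨ p)) = {s0, s3, s4, s5, s6, s7, s8}, so the formula holds at s6.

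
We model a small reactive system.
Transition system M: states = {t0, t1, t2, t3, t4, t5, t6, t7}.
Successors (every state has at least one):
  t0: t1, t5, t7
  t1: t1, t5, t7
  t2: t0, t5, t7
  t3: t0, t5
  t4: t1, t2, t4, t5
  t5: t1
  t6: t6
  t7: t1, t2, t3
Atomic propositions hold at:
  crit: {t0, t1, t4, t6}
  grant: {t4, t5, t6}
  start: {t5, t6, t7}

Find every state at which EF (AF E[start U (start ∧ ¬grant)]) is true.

Sat(¬grant) = {t0, t1, t2, t3, t7}
Sat(start ∧ ¬grant) = {t7}
E[start U (start ∧ ¬grant)]: least fixpoint, start Z0 = Sat((start ∧ ¬grant)) = {t7}, add states in Sat(start) with some successor in Z. Already a fixed point.
Sat(E[start U (start ∧ ¬grant)]) = {t7}
AF E[start U (start ∧ ¬grant)]: least fixpoint, start Z0 = {t7}, add states with every successor in Z. Already a fixed point.
Sat(AF E[start U (start ∧ ¬grant)]) = {t7}
EF (AF E[start U (start ∧ ¬grant)]): least fixpoint, start Z0 = {t7}, add states with some successor in Z. Z1 = {t0, t1, t2, t7}; Z2 = {t0, t1, t2, t3, t4, t5, t7}; fixed.
Sat(EF (AF E[start U (start ∧ ¬grant)])) = {t0, t1, t2, t3, t4, t5, t7}

{t0, t1, t2, t3, t4, t5, t7}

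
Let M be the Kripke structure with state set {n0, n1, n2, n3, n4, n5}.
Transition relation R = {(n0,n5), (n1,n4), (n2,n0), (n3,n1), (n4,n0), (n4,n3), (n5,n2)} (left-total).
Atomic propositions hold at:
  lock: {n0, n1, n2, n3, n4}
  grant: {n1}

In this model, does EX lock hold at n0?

No

Sat(EX lock) = {s : some successor in {n0, n1, n2, n3, n4}} = {n1, n2, n3, n4, n5}
n0 ∉ Sat(EX lock) = {n1, n2, n3, n4, n5}, so the formula does not hold at n0.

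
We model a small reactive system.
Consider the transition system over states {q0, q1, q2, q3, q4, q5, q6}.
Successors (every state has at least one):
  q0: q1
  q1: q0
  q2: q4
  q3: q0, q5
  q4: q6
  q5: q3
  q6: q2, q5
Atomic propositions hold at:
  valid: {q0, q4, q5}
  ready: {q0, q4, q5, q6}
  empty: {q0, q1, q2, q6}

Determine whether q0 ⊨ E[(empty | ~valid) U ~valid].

Sat(~valid) = {q1, q2, q3, q6}
Sat(empty | ~valid) = {q0, q1, q2, q3, q6}
E[(empty | ~valid) U ~valid]: least fixpoint, start Z0 = Sat(~valid) = {q1, q2, q3, q6}, add states in Sat(empty | ~valid) with some successor in Z. Z1 = {q0, q1, q2, q3, q6}; fixed.
Sat(E[(empty | ~valid) U ~valid]) = {q0, q1, q2, q3, q6}
q0 ∈ Sat(E[(empty | ~valid) U ~valid]) = {q0, q1, q2, q3, q6}, so the formula holds at q0.

Yes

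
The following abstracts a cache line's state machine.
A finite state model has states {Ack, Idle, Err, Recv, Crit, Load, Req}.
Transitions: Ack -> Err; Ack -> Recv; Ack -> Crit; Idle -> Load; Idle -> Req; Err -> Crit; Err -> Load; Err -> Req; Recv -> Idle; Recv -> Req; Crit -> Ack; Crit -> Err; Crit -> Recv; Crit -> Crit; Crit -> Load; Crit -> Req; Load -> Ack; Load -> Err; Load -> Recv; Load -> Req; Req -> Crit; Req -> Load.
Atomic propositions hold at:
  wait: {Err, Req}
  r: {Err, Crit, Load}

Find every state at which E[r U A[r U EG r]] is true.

{Err, Crit, Load}

EG r: greatest fixpoint, start Z0 = {Err, Crit, Load}, keep only states in Sat with some successor in Z. Already a fixed point.
Sat(EG r) = {Err, Crit, Load}
A[r U EG r]: least fixpoint, start Z0 = Sat(EG r) = {Err, Crit, Load}, add states in Sat(r) with every successor in Z. Already a fixed point.
Sat(A[r U EG r]) = {Err, Crit, Load}
E[r U A[r U EG r]]: least fixpoint, start Z0 = Sat(A[r U EG r]) = {Err, Crit, Load}, add states in Sat(r) with some successor in Z. Already a fixed point.
Sat(E[r U A[r U EG r]]) = {Err, Crit, Load}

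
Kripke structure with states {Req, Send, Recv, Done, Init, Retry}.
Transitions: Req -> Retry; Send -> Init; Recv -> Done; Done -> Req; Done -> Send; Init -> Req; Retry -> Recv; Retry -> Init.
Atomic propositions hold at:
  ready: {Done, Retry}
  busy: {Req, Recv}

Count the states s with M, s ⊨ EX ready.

2

Sat(EX ready) = {s : some successor in {Done, Retry}} = {Req, Recv}
|Sat(EX ready)| = |{Req, Recv}| = 2.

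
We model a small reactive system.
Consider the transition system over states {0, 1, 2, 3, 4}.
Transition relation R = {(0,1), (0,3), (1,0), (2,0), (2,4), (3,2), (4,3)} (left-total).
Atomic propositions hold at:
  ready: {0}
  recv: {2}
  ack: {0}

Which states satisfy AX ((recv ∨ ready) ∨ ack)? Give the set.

Sat(recv ∨ ready) = {0, 2}
Sat((recv ∨ ready) ∨ ack) = {0, 2}
Sat(AX ((recv ∨ ready) ∨ ack)) = {s : every successor in {0, 2}} = {1, 3}

{1, 3}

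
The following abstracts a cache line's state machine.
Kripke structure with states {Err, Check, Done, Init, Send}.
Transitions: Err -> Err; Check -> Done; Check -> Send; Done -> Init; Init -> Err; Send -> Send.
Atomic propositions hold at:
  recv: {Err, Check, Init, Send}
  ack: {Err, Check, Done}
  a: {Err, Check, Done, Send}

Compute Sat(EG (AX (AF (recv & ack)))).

{Err, Done, Init}

Sat(recv & ack) = {Err, Check}
AF (recv & ack): least fixpoint, start Z0 = {Err, Check}, add states with every successor in Z. Z1 = {Err, Check, Init}; Z2 = {Err, Check, Done, Init}; fixed.
Sat(AF (recv & ack)) = {Err, Check, Done, Init}
Sat(AX (AF (recv & ack))) = {s : every successor in {Err, Check, Done, Init}} = {Err, Done, Init}
EG (AX (AF (recv & ack))): greatest fixpoint, start Z0 = {Err, Done, Init}, keep only states in Sat with some successor in Z. Already a fixed point.
Sat(EG (AX (AF (recv & ack)))) = {Err, Done, Init}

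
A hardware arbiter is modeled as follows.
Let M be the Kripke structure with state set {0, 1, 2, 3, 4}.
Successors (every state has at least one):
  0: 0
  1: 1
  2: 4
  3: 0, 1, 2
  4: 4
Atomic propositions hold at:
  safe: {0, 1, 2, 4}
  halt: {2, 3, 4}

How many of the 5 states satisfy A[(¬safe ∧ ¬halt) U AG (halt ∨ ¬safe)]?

Sat(¬safe) = {3}
Sat(¬halt) = {0, 1}
Sat(¬safe ∧ ¬halt) = ∅
Sat(halt ∨ ¬safe) = {2, 3, 4}
AG (halt ∨ ¬safe): greatest fixpoint, start Z0 = {2, 3, 4}, keep only states in Sat with every successor in Z. Z1 = {2, 4}; fixed.
Sat(AG (halt ∨ ¬safe)) = {2, 4}
A[(¬safe ∧ ¬halt) U AG (halt ∨ ¬safe)]: least fixpoint, start Z0 = Sat(AG (halt ∨ ¬safe)) = {2, 4}, add states in Sat(¬safe ∧ ¬halt) with every successor in Z. Already a fixed point.
Sat(A[(¬safe ∧ ¬halt) U AG (halt ∨ ¬safe)]) = {2, 4}
|Sat(A[(¬safe ∧ ¬halt) U AG (halt ∨ ¬safe)])| = |{2, 4}| = 2.

2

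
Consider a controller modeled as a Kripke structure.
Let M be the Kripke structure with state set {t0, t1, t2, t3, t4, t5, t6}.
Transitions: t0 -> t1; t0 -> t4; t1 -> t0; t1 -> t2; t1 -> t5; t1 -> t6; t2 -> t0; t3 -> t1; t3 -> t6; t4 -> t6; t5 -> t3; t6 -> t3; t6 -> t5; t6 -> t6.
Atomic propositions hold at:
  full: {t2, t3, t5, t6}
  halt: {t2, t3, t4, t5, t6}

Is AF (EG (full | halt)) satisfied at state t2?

No

Sat(full | halt) = {t2, t3, t4, t5, t6}
EG (full | halt): greatest fixpoint, start Z0 = {t2, t3, t4, t5, t6}, keep only states in Sat with some successor in Z. Z1 = {t3, t4, t5, t6}; fixed.
Sat(EG (full | halt)) = {t3, t4, t5, t6}
AF (EG (full | halt)): least fixpoint, start Z0 = {t3, t4, t5, t6}, add states with every successor in Z. Already a fixed point.
Sat(AF (EG (full | halt))) = {t3, t4, t5, t6}
t2 ∉ Sat(AF (EG (full | halt))) = {t3, t4, t5, t6}, so the formula does not hold at t2.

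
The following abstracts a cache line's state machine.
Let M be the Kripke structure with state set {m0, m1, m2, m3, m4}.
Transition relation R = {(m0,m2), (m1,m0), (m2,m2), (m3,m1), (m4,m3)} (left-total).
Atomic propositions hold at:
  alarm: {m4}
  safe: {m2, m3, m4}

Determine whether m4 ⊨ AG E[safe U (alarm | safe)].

Sat(alarm | safe) = {m2, m3, m4}
E[safe U (alarm | safe)]: least fixpoint, start Z0 = Sat((alarm | safe)) = {m2, m3, m4}, add states in Sat(safe) with some successor in Z. Already a fixed point.
Sat(E[safe U (alarm | safe)]) = {m2, m3, m4}
AG E[safe U (alarm | safe)]: greatest fixpoint, start Z0 = {m2, m3, m4}, keep only states in Sat with every successor in Z. Z1 = {m2, m4}; Z2 = {m2}; fixed.
Sat(AG E[safe U (alarm | safe)]) = {m2}
m4 ∉ Sat(AG E[safe U (alarm | safe)]) = {m2}, so the formula does not hold at m4.

No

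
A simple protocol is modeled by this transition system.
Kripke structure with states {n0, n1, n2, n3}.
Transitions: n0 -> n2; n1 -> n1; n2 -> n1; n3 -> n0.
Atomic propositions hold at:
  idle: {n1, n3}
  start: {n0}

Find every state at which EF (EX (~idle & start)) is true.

Sat(~idle) = {n0, n2}
Sat(~idle & start) = {n0}
Sat(EX (~idle & start)) = {s : some successor in {n0}} = {n3}
EF (EX (~idle & start)): least fixpoint, start Z0 = {n3}, add states with some successor in Z. Already a fixed point.
Sat(EF (EX (~idle & start))) = {n3}

{n3}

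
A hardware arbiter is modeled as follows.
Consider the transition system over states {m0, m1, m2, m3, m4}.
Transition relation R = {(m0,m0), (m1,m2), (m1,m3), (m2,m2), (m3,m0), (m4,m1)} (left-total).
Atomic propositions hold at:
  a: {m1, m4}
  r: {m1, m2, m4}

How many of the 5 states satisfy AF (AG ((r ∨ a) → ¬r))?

2

Sat(r ∨ a) = {m1, m2, m4}
Sat(¬r) = {m0, m3}
Sat((r ∨ a) → ¬r) = {m0, m3}
AG ((r ∨ a) → ¬r): greatest fixpoint, start Z0 = {m0, m3}, keep only states in Sat with every successor in Z. Already a fixed point.
Sat(AG ((r ∨ a) → ¬r)) = {m0, m3}
AF (AG ((r ∨ a) → ¬r)): least fixpoint, start Z0 = {m0, m3}, add states with every successor in Z. Already a fixed point.
Sat(AF (AG ((r ∨ a) → ¬r))) = {m0, m3}
|Sat(AF (AG ((r ∨ a) → ¬r)))| = |{m0, m3}| = 2.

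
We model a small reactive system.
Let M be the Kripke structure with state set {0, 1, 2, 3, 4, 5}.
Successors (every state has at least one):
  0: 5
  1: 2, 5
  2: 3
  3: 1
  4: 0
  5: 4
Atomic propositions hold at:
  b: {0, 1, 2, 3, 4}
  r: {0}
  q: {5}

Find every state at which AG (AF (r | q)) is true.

Sat(r | q) = {0, 5}
AF (r | q): least fixpoint, start Z0 = {0, 5}, add states with every successor in Z. Z1 = {0, 4, 5}; fixed.
Sat(AF (r | q)) = {0, 4, 5}
AG (AF (r | q)): greatest fixpoint, start Z0 = {0, 4, 5}, keep only states in Sat with every successor in Z. Already a fixed point.
Sat(AG (AF (r | q))) = {0, 4, 5}

{0, 4, 5}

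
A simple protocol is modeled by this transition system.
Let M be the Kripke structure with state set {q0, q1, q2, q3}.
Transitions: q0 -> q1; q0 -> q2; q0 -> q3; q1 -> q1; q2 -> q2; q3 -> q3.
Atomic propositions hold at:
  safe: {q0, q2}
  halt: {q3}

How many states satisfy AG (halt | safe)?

Sat(halt | safe) = {q0, q2, q3}
AG (halt | safe): greatest fixpoint, start Z0 = {q0, q2, q3}, keep only states in Sat with every successor in Z. Z1 = {q2, q3}; fixed.
Sat(AG (halt | safe)) = {q2, q3}
|Sat(AG (halt | safe))| = |{q2, q3}| = 2.

2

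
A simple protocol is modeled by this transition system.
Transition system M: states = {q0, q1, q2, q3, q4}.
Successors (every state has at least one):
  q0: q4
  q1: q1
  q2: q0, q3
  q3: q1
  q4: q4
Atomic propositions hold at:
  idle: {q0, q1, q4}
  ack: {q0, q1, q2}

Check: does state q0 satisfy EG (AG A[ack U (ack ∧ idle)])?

Sat(ack ∧ idle) = {q0, q1}
A[ack U (ack ∧ idle)]: least fixpoint, start Z0 = Sat((ack ∧ idle)) = {q0, q1}, add states in Sat(ack) with every successor in Z. Already a fixed point.
Sat(A[ack U (ack ∧ idle)]) = {q0, q1}
AG A[ack U (ack ∧ idle)]: greatest fixpoint, start Z0 = {q0, q1}, keep only states in Sat with every successor in Z. Z1 = {q1}; fixed.
Sat(AG A[ack U (ack ∧ idle)]) = {q1}
EG (AG A[ack U (ack ∧ idle)]): greatest fixpoint, start Z0 = {q1}, keep only states in Sat with some successor in Z. Already a fixed point.
Sat(EG (AG A[ack U (ack ∧ idle)])) = {q1}
q0 ∉ Sat(EG (AG A[ack U (ack ∧ idle)])) = {q1}, so the formula does not hold at q0.

No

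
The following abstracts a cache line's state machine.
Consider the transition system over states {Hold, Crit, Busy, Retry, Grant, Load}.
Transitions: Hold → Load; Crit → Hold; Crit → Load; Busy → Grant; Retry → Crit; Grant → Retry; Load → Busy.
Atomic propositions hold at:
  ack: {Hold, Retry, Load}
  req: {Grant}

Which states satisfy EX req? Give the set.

{Busy}

Sat(EX req) = {s : some successor in {Grant}} = {Busy}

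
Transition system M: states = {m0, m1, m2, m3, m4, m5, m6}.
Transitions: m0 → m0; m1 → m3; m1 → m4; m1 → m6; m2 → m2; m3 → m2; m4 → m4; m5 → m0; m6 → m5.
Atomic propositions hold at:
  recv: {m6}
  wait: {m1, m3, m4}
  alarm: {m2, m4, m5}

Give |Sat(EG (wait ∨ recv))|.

Sat(wait ∨ recv) = {m1, m3, m4, m6}
EG (wait ∨ recv): greatest fixpoint, start Z0 = {m1, m3, m4, m6}, keep only states in Sat with some successor in Z. Z1 = {m1, m4}; fixed.
Sat(EG (wait ∨ recv)) = {m1, m4}
|Sat(EG (wait ∨ recv))| = |{m1, m4}| = 2.

2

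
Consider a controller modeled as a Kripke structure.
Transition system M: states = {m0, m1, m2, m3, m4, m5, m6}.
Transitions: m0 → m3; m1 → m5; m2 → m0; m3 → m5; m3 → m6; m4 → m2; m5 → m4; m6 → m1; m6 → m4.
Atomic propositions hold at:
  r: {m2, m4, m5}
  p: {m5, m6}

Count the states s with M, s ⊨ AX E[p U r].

E[p U r]: least fixpoint, start Z0 = Sat(r) = {m2, m4, m5}, add states in Sat(p) with some successor in Z. Z1 = {m2, m4, m5, m6}; fixed.
Sat(E[p U r]) = {m2, m4, m5, m6}
Sat(AX E[p U r]) = {s : every successor in {m2, m4, m5, m6}} = {m1, m3, m4, m5}
|Sat(AX E[p U r])| = |{m1, m3, m4, m5}| = 4.

4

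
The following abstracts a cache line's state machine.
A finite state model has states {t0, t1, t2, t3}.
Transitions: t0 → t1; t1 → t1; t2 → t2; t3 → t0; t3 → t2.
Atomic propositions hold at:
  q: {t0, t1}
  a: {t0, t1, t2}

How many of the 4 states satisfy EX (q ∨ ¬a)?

3

Sat(¬a) = {t3}
Sat(q ∨ ¬a) = {t0, t1, t3}
Sat(EX (q ∨ ¬a)) = {s : some successor in {t0, t1, t3}} = {t0, t1, t3}
|Sat(EX (q ∨ ¬a))| = |{t0, t1, t3}| = 3.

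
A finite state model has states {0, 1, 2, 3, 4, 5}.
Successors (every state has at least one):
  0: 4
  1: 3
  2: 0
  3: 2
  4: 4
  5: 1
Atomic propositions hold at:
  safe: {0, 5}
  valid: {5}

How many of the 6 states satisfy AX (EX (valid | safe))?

1

Sat(valid | safe) = {0, 5}
Sat(EX (valid | safe)) = {s : some successor in {0, 5}} = {2}
Sat(AX (EX (valid | safe))) = {s : every successor in {2}} = {3}
|Sat(AX (EX (valid | safe)))| = |{3}| = 1.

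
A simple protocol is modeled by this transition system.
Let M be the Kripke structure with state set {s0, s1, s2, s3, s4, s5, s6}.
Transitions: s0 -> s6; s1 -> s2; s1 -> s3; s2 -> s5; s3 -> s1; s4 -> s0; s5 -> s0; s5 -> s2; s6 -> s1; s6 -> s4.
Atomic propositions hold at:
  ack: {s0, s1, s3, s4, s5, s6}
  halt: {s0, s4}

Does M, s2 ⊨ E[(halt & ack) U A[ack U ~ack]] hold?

Yes

Sat(halt & ack) = {s0, s4}
Sat(~ack) = {s2}
A[ack U ~ack]: least fixpoint, start Z0 = Sat(~ack) = {s2}, add states in Sat(ack) with every successor in Z. Already a fixed point.
Sat(A[ack U ~ack]) = {s2}
E[(halt & ack) U A[ack U ~ack]]: least fixpoint, start Z0 = Sat(A[ack U ~ack]) = {s2}, add states in Sat(halt & ack) with some successor in Z. Already a fixed point.
Sat(E[(halt & ack) U A[ack U ~ack]]) = {s2}
s2 ∈ Sat(E[(halt & ack) U A[ack U ~ack]]) = {s2}, so the formula holds at s2.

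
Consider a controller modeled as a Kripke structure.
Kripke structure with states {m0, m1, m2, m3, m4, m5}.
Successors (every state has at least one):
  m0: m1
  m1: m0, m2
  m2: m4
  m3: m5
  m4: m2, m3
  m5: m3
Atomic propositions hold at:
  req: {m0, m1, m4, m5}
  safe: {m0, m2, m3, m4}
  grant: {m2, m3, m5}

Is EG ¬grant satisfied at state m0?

Sat(¬grant) = {m0, m1, m4}
EG ¬grant: greatest fixpoint, start Z0 = {m0, m1, m4}, keep only states in Sat with some successor in Z. Z1 = {m0, m1}; fixed.
Sat(EG ¬grant) = {m0, m1}
m0 ∈ Sat(EG ¬grant) = {m0, m1}, so the formula holds at m0.

Yes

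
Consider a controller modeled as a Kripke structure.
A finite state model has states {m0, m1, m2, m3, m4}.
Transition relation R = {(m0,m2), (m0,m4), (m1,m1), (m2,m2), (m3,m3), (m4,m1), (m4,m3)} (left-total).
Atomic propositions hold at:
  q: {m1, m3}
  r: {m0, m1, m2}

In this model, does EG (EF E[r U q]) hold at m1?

E[r U q]: least fixpoint, start Z0 = Sat(q) = {m1, m3}, add states in Sat(r) with some successor in Z. Already a fixed point.
Sat(E[r U q]) = {m1, m3}
EF E[r U q]: least fixpoint, start Z0 = {m1, m3}, add states with some successor in Z. Z1 = {m1, m3, m4}; Z2 = {m0, m1, m3, m4}; fixed.
Sat(EF E[r U q]) = {m0, m1, m3, m4}
EG (EF E[r U q]): greatest fixpoint, start Z0 = {m0, m1, m3, m4}, keep only states in Sat with some successor in Z. Already a fixed point.
Sat(EG (EF E[r U q])) = {m0, m1, m3, m4}
m1 ∈ Sat(EG (EF E[r U q])) = {m0, m1, m3, m4}, so the formula holds at m1.

Yes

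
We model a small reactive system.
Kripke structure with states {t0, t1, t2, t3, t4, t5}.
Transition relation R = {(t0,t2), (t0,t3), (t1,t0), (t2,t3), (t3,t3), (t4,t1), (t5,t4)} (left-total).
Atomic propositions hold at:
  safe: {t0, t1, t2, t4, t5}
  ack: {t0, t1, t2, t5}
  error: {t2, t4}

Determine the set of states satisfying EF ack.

EF ack: least fixpoint, start Z0 = {t0, t1, t2, t5}, add states with some successor in Z. Z1 = {t0, t1, t2, t4, t5}; fixed.
Sat(EF ack) = {t0, t1, t2, t4, t5}

{t0, t1, t2, t4, t5}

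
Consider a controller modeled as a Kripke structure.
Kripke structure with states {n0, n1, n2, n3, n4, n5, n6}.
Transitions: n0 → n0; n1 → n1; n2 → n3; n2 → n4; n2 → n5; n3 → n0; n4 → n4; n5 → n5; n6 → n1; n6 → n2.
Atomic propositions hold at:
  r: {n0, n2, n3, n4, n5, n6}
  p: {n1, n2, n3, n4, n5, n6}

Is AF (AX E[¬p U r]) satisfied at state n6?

Sat(¬p) = {n0}
E[¬p U r]: least fixpoint, start Z0 = Sat(r) = {n0, n2, n3, n4, n5, n6}, add states in Sat(¬p) with some successor in Z. Already a fixed point.
Sat(E[¬p U r]) = {n0, n2, n3, n4, n5, n6}
Sat(AX E[¬p U r]) = {s : every successor in {n0, n2, n3, n4, n5, n6}} = {n0, n2, n3, n4, n5}
AF (AX E[¬p U r]): least fixpoint, start Z0 = {n0, n2, n3, n4, n5}, add states with every successor in Z. Already a fixed point.
Sat(AF (AX E[¬p U r])) = {n0, n2, n3, n4, n5}
n6 ∉ Sat(AF (AX E[¬p U r])) = {n0, n2, n3, n4, n5}, so the formula does not hold at n6.

No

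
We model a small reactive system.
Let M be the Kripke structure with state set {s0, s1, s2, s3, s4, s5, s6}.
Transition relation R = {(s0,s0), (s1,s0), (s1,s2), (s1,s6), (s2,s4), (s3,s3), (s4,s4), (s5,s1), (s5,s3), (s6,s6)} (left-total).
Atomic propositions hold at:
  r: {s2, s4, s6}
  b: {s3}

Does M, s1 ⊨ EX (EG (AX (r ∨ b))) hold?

Sat(r ∨ b) = {s2, s3, s4, s6}
Sat(AX (r ∨ b)) = {s : every successor in {s2, s3, s4, s6}} = {s2, s3, s4, s6}
EG (AX (r ∨ b)): greatest fixpoint, start Z0 = {s2, s3, s4, s6}, keep only states in Sat with some successor in Z. Already a fixed point.
Sat(EG (AX (r ∨ b))) = {s2, s3, s4, s6}
Sat(EX (EG (AX (r ∨ b)))) = {s : some successor in {s2, s3, s4, s6}} = {s1, s2, s3, s4, s5, s6}
s1 ∈ Sat(EX (EG (AX (r ∨ b)))) = {s1, s2, s3, s4, s5, s6}, so the formula holds at s1.

Yes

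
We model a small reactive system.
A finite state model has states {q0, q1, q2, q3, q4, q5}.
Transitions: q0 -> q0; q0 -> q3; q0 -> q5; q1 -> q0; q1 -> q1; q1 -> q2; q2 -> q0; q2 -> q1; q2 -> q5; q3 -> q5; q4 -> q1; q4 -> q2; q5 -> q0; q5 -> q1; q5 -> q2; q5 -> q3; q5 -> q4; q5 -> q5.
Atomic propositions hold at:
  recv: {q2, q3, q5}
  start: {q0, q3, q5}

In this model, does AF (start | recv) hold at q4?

No

Sat(start | recv) = {q0, q2, q3, q5}
AF (start | recv): least fixpoint, start Z0 = {q0, q2, q3, q5}, add states with every successor in Z. Already a fixed point.
Sat(AF (start | recv)) = {q0, q2, q3, q5}
q4 ∉ Sat(AF (start | recv)) = {q0, q2, q3, q5}, so the formula does not hold at q4.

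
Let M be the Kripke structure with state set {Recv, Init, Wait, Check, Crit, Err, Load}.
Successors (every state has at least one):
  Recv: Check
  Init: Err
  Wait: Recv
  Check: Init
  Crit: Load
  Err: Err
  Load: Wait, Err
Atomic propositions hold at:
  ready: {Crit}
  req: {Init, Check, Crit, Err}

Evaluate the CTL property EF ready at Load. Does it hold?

No

EF ready: least fixpoint, start Z0 = {Crit}, add states with some successor in Z. Already a fixed point.
Sat(EF ready) = {Crit}
Load ∉ Sat(EF ready) = {Crit}, so the formula does not hold at Load.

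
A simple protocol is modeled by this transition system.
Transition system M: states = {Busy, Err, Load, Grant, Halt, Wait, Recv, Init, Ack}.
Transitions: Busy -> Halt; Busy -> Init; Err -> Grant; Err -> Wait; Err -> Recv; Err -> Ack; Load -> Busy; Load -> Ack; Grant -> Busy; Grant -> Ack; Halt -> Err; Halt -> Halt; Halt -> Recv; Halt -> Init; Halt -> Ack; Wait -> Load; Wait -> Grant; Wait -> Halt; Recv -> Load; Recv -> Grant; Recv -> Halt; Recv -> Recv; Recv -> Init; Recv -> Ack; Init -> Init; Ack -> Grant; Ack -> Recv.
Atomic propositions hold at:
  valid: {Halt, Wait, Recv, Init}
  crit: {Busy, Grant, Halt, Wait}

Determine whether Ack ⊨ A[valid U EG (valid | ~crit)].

Sat(~crit) = {Err, Load, Recv, Init, Ack}
Sat(valid | ~crit) = {Err, Load, Halt, Wait, Recv, Init, Ack}
EG (valid | ~crit): greatest fixpoint, start Z0 = {Err, Load, Halt, Wait, Recv, Init, Ack}, keep only states in Sat with some successor in Z. Already a fixed point.
Sat(EG (valid | ~crit)) = {Err, Load, Halt, Wait, Recv, Init, Ack}
A[valid U EG (valid | ~crit)]: least fixpoint, start Z0 = Sat(EG (valid | ~crit)) = {Err, Load, Halt, Wait, Recv, Init, Ack}, add states in Sat(valid) with every successor in Z. Already a fixed point.
Sat(A[valid U EG (valid | ~crit)]) = {Err, Load, Halt, Wait, Recv, Init, Ack}
Ack ∈ Sat(A[valid U EG (valid | ~crit)]) = {Err, Load, Halt, Wait, Recv, Init, Ack}, so the formula holds at Ack.

Yes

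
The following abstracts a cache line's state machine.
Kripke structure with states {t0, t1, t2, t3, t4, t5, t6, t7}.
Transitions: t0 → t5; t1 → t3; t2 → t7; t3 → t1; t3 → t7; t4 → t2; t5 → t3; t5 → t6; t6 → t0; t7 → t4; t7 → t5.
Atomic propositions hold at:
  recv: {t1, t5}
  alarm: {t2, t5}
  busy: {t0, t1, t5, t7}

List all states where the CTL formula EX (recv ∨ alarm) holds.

Sat(recv ∨ alarm) = {t1, t2, t5}
Sat(EX (recv ∨ alarm)) = {s : some successor in {t1, t2, t5}} = {t0, t3, t4, t7}

{t0, t3, t4, t7}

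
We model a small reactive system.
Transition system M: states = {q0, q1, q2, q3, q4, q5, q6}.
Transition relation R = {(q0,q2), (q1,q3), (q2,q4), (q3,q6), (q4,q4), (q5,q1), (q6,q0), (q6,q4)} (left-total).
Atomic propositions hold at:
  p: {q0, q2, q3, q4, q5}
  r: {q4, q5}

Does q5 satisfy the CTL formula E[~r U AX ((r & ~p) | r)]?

Sat(~r) = {q0, q1, q2, q3, q6}
Sat(~p) = {q1, q6}
Sat(r & ~p) = ∅
Sat((r & ~p) | r) = {q4, q5}
Sat(AX ((r & ~p) | r)) = {s : every successor in {q4, q5}} = {q2, q4}
E[~r U AX ((r & ~p) | r)]: least fixpoint, start Z0 = Sat(AX ((r & ~p) | r)) = {q2, q4}, add states in Sat(~r) with some successor in Z. Z1 = {q0, q2, q4, q6}; Z2 = {q0, q2, q3, q4, q6}; Z3 = {q0, q1, q2, q3, q4, q6}; fixed.
Sat(E[~r U AX ((r & ~p) | r)]) = {q0, q1, q2, q3, q4, q6}
q5 ∉ Sat(E[~r U AX ((r & ~p) | r)]) = {q0, q1, q2, q3, q4, q6}, so the formula does not hold at q5.

No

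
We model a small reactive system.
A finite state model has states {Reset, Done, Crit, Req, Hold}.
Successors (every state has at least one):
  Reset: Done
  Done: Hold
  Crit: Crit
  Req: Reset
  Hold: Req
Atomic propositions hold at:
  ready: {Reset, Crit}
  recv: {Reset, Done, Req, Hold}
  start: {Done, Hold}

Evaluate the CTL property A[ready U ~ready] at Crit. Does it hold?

Sat(~ready) = {Done, Req, Hold}
A[ready U ~ready]: least fixpoint, start Z0 = Sat(~ready) = {Done, Req, Hold}, add states in Sat(ready) with every successor in Z. Z1 = {Reset, Done, Req, Hold}; fixed.
Sat(A[ready U ~ready]) = {Reset, Done, Req, Hold}
Crit ∉ Sat(A[ready U ~ready]) = {Reset, Done, Req, Hold}, so the formula does not hold at Crit.

No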